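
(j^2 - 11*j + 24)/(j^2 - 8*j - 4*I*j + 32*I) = (j - 3)/(j - 4*I)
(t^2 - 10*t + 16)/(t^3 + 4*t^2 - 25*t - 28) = (t^2 - 10*t + 16)/(t^3 + 4*t^2 - 25*t - 28)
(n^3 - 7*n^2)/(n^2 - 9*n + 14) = n^2/(n - 2)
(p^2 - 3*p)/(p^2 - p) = (p - 3)/(p - 1)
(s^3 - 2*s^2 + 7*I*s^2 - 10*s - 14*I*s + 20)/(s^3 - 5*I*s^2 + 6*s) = (s^3 + s^2*(-2 + 7*I) - 2*s*(5 + 7*I) + 20)/(s*(s^2 - 5*I*s + 6))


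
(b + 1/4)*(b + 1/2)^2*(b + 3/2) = b^4 + 11*b^3/4 + 19*b^2/8 + 13*b/16 + 3/32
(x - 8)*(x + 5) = x^2 - 3*x - 40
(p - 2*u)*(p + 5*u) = p^2 + 3*p*u - 10*u^2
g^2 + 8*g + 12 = (g + 2)*(g + 6)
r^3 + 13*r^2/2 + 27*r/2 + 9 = (r + 3/2)*(r + 2)*(r + 3)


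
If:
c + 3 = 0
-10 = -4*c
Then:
No Solution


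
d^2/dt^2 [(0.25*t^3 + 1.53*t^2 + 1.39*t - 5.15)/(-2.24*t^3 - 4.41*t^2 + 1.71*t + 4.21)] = (3.5527136788005e-15*t^7 - 10.414656*t^6 - 47.5923839999999*t^5 + 164.247552*t^4 + 513.445896*t^3 + 144.05241*t^2 - 123.048054*t + 187.126812)/(11.239424*t^9 + 66.382848*t^8 + 104.950944*t^7 - 78.958551*t^6 - 329.647185*t^5 - 110.187756*t^4 + 304.593927*t^3 + 197.55846*t^2 - 90.924633*t - 74.618461)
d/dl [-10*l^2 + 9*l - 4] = 9 - 20*l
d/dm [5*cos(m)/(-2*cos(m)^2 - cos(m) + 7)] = 5*(2*sin(m)^2 - 9)*sin(m)/(cos(m) + cos(2*m) - 6)^2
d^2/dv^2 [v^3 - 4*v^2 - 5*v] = 6*v - 8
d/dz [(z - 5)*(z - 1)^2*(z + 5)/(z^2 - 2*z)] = 2*(z^5 - 4*z^4 + 4*z^3 - z^2 + 25*z - 25)/(z^2*(z^2 - 4*z + 4))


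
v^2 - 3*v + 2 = (v - 2)*(v - 1)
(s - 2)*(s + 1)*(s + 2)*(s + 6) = s^4 + 7*s^3 + 2*s^2 - 28*s - 24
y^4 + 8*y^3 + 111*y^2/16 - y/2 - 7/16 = (y - 1/4)*(y + 1/4)*(y + 1)*(y + 7)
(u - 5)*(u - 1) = u^2 - 6*u + 5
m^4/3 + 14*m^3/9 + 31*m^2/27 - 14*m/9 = m*(m/3 + 1)*(m - 2/3)*(m + 7/3)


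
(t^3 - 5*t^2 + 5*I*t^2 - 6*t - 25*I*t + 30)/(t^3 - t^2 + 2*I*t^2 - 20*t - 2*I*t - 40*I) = (t + 3*I)/(t + 4)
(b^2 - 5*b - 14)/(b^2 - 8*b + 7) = (b + 2)/(b - 1)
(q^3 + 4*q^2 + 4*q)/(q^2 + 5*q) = (q^2 + 4*q + 4)/(q + 5)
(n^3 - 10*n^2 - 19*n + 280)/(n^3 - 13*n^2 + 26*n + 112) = (n + 5)/(n + 2)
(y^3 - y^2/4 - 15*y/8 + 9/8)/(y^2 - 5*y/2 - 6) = (4*y^2 - 7*y + 3)/(4*(y - 4))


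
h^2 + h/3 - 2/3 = (h - 2/3)*(h + 1)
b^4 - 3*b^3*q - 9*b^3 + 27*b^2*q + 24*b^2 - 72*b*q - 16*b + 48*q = (b - 4)^2*(b - 1)*(b - 3*q)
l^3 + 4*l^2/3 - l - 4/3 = (l - 1)*(l + 1)*(l + 4/3)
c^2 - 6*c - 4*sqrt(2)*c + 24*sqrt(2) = (c - 6)*(c - 4*sqrt(2))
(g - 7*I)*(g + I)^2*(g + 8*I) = g^4 + 3*I*g^3 + 53*g^2 + 111*I*g - 56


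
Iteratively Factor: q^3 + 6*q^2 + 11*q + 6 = (q + 1)*(q^2 + 5*q + 6) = (q + 1)*(q + 3)*(q + 2)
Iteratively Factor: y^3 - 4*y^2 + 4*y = (y - 2)*(y^2 - 2*y) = (y - 2)^2*(y)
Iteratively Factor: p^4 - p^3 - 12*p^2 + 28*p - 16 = (p - 2)*(p^3 + p^2 - 10*p + 8) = (p - 2)^2*(p^2 + 3*p - 4) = (p - 2)^2*(p + 4)*(p - 1)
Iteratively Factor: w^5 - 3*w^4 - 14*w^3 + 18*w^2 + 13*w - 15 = (w - 5)*(w^4 + 2*w^3 - 4*w^2 - 2*w + 3) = (w - 5)*(w - 1)*(w^3 + 3*w^2 - w - 3) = (w - 5)*(w - 1)*(w + 3)*(w^2 - 1) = (w - 5)*(w - 1)*(w + 1)*(w + 3)*(w - 1)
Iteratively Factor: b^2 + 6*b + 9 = (b + 3)*(b + 3)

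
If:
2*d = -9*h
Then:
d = -9*h/2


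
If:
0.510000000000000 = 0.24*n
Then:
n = 2.12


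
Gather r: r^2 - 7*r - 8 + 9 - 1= r^2 - 7*r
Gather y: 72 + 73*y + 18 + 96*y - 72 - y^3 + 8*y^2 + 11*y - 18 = -y^3 + 8*y^2 + 180*y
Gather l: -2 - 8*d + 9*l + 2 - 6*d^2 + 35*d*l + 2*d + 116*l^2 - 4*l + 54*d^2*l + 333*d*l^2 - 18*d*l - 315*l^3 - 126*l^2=-6*d^2 - 6*d - 315*l^3 + l^2*(333*d - 10) + l*(54*d^2 + 17*d + 5)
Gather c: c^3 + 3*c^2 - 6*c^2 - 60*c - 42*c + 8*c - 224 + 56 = c^3 - 3*c^2 - 94*c - 168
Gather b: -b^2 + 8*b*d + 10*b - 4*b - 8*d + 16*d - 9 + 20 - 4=-b^2 + b*(8*d + 6) + 8*d + 7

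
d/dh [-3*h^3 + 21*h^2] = 3*h*(14 - 3*h)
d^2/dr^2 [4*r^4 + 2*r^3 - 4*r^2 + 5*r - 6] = 48*r^2 + 12*r - 8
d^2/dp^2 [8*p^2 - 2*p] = 16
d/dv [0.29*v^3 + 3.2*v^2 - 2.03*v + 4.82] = 0.87*v^2 + 6.4*v - 2.03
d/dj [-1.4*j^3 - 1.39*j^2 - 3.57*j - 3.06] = -4.2*j^2 - 2.78*j - 3.57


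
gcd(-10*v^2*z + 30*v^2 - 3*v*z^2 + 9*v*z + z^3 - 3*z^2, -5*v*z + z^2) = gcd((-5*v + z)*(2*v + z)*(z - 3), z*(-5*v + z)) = -5*v + z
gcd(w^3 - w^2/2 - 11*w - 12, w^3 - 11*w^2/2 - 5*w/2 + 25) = w + 2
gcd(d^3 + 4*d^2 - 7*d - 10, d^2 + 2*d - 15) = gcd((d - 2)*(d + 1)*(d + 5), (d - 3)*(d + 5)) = d + 5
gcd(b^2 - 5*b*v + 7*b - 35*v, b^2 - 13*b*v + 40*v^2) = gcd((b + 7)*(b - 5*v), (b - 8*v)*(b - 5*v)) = -b + 5*v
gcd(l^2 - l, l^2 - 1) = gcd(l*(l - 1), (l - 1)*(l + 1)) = l - 1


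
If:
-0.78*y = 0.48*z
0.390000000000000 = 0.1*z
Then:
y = -2.40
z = 3.90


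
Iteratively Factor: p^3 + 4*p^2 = (p)*(p^2 + 4*p) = p^2*(p + 4)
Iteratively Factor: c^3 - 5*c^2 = (c - 5)*(c^2) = c*(c - 5)*(c)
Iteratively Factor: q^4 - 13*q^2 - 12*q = (q)*(q^3 - 13*q - 12) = q*(q - 4)*(q^2 + 4*q + 3) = q*(q - 4)*(q + 3)*(q + 1)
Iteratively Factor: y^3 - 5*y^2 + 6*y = (y)*(y^2 - 5*y + 6) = y*(y - 2)*(y - 3)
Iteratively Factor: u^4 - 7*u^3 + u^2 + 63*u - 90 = (u - 2)*(u^3 - 5*u^2 - 9*u + 45) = (u - 5)*(u - 2)*(u^2 - 9) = (u - 5)*(u - 3)*(u - 2)*(u + 3)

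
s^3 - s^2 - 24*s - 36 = (s - 6)*(s + 2)*(s + 3)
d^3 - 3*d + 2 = (d - 1)^2*(d + 2)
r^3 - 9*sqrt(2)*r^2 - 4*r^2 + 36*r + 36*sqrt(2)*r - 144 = (r - 4)*(r - 6*sqrt(2))*(r - 3*sqrt(2))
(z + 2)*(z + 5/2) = z^2 + 9*z/2 + 5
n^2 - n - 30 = (n - 6)*(n + 5)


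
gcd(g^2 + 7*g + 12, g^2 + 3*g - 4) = g + 4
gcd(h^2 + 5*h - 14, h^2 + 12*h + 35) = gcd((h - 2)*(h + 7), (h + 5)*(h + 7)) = h + 7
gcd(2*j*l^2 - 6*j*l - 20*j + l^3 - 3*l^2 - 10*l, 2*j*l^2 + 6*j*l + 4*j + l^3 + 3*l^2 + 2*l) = 2*j*l + 4*j + l^2 + 2*l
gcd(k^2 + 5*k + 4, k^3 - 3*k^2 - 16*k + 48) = k + 4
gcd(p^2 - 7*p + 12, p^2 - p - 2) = 1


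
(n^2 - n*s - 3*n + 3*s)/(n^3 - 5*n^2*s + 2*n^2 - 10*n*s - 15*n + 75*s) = (-n + s)/(-n^2 + 5*n*s - 5*n + 25*s)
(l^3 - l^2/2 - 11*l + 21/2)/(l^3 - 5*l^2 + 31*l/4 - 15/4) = 2*(2*l^2 + l - 21)/(4*l^2 - 16*l + 15)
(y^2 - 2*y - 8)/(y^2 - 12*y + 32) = (y + 2)/(y - 8)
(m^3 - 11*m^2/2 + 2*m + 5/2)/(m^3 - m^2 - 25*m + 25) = (m + 1/2)/(m + 5)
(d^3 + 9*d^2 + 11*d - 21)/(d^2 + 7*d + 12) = (d^2 + 6*d - 7)/(d + 4)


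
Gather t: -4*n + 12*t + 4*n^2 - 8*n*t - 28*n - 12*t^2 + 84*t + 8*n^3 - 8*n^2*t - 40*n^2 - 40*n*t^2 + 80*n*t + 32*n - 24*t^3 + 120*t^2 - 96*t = 8*n^3 - 36*n^2 - 24*t^3 + t^2*(108 - 40*n) + t*(-8*n^2 + 72*n)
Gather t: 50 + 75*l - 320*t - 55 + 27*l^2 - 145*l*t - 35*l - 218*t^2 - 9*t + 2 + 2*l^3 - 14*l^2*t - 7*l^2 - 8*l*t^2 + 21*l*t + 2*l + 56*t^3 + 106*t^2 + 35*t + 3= 2*l^3 + 20*l^2 + 42*l + 56*t^3 + t^2*(-8*l - 112) + t*(-14*l^2 - 124*l - 294)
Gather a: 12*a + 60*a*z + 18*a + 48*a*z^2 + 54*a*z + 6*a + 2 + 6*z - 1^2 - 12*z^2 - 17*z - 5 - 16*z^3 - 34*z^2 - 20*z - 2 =a*(48*z^2 + 114*z + 36) - 16*z^3 - 46*z^2 - 31*z - 6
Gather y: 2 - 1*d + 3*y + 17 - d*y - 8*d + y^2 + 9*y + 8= -9*d + y^2 + y*(12 - d) + 27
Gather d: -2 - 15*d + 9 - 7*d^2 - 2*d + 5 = -7*d^2 - 17*d + 12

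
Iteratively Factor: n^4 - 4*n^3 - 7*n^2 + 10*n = (n + 2)*(n^3 - 6*n^2 + 5*n) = (n - 5)*(n + 2)*(n^2 - n) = n*(n - 5)*(n + 2)*(n - 1)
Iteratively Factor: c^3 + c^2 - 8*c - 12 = (c + 2)*(c^2 - c - 6) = (c + 2)^2*(c - 3)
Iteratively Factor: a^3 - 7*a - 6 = (a + 1)*(a^2 - a - 6) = (a + 1)*(a + 2)*(a - 3)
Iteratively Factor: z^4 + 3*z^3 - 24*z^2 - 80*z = (z + 4)*(z^3 - z^2 - 20*z) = (z - 5)*(z + 4)*(z^2 + 4*z) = z*(z - 5)*(z + 4)*(z + 4)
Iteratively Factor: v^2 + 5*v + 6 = (v + 2)*(v + 3)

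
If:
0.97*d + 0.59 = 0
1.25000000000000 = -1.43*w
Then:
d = -0.61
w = -0.87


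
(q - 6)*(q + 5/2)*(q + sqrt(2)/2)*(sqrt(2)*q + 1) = sqrt(2)*q^4 - 7*sqrt(2)*q^3/2 + 2*q^3 - 29*sqrt(2)*q^2/2 - 7*q^2 - 30*q - 7*sqrt(2)*q/4 - 15*sqrt(2)/2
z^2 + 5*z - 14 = (z - 2)*(z + 7)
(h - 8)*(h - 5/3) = h^2 - 29*h/3 + 40/3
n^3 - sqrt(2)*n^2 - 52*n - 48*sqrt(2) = (n - 6*sqrt(2))*(n + sqrt(2))*(n + 4*sqrt(2))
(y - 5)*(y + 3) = y^2 - 2*y - 15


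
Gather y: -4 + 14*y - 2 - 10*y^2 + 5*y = -10*y^2 + 19*y - 6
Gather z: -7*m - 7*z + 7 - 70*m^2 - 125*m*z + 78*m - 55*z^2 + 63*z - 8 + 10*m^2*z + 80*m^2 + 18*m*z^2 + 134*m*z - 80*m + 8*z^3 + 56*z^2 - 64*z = 10*m^2 - 9*m + 8*z^3 + z^2*(18*m + 1) + z*(10*m^2 + 9*m - 8) - 1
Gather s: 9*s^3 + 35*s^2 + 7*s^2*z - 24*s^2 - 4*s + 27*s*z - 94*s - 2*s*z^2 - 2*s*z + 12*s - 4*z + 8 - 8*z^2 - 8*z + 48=9*s^3 + s^2*(7*z + 11) + s*(-2*z^2 + 25*z - 86) - 8*z^2 - 12*z + 56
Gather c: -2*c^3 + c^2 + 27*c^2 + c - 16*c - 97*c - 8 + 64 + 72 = -2*c^3 + 28*c^2 - 112*c + 128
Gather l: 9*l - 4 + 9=9*l + 5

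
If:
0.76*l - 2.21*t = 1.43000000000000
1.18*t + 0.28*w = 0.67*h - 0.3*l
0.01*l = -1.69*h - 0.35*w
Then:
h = -0.203609457879661*w - 0.00636545977941573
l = 1.07576270272126 - 0.590001618337232*w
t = -0.202896484134071*w - 0.277113278702192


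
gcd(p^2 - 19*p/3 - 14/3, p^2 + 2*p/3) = p + 2/3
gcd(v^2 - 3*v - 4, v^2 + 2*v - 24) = v - 4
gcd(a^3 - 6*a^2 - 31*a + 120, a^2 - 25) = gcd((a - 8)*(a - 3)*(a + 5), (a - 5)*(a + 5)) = a + 5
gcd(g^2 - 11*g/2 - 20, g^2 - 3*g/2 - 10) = g + 5/2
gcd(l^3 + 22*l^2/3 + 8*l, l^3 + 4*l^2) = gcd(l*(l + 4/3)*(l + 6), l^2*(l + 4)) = l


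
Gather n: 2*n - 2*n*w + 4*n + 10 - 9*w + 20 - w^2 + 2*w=n*(6 - 2*w) - w^2 - 7*w + 30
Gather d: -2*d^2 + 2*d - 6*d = -2*d^2 - 4*d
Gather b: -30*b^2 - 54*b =-30*b^2 - 54*b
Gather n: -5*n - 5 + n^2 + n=n^2 - 4*n - 5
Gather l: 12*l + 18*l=30*l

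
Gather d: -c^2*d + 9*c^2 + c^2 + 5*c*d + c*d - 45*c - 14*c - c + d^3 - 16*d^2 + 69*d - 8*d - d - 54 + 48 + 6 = 10*c^2 - 60*c + d^3 - 16*d^2 + d*(-c^2 + 6*c + 60)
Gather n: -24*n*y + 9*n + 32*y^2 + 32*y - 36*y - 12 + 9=n*(9 - 24*y) + 32*y^2 - 4*y - 3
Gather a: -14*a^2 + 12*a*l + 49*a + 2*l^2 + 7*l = -14*a^2 + a*(12*l + 49) + 2*l^2 + 7*l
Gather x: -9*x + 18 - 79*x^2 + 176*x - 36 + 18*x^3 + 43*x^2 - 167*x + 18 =18*x^3 - 36*x^2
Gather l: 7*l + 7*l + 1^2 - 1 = 14*l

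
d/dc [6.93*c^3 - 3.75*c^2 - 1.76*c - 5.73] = 20.79*c^2 - 7.5*c - 1.76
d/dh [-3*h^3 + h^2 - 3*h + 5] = -9*h^2 + 2*h - 3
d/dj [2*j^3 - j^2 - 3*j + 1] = 6*j^2 - 2*j - 3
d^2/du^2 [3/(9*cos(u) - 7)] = 27*(9*sin(u)^2 - 7*cos(u) + 9)/(9*cos(u) - 7)^3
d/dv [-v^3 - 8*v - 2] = -3*v^2 - 8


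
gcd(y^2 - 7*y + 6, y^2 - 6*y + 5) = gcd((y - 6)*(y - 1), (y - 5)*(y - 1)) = y - 1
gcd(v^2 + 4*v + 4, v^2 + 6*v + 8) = v + 2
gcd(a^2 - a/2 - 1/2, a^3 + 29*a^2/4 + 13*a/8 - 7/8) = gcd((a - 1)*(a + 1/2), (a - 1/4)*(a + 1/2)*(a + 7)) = a + 1/2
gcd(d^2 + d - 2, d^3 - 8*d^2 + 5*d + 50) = d + 2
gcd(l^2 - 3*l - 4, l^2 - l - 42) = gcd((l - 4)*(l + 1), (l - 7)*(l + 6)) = 1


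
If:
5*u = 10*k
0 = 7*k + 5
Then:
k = -5/7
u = -10/7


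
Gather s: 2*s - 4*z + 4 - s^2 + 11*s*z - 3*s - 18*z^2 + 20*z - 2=-s^2 + s*(11*z - 1) - 18*z^2 + 16*z + 2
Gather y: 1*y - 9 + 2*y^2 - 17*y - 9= 2*y^2 - 16*y - 18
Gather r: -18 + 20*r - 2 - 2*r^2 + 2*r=-2*r^2 + 22*r - 20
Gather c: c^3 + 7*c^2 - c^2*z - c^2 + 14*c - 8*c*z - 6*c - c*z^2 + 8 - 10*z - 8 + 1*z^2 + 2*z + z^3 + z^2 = c^3 + c^2*(6 - z) + c*(-z^2 - 8*z + 8) + z^3 + 2*z^2 - 8*z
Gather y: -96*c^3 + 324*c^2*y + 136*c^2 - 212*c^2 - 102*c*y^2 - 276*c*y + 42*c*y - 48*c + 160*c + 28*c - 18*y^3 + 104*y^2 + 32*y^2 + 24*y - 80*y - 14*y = -96*c^3 - 76*c^2 + 140*c - 18*y^3 + y^2*(136 - 102*c) + y*(324*c^2 - 234*c - 70)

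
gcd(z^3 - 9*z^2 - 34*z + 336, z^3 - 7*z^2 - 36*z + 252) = z^2 - z - 42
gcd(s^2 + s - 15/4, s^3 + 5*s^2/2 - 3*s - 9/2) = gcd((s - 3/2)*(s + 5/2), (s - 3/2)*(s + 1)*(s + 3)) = s - 3/2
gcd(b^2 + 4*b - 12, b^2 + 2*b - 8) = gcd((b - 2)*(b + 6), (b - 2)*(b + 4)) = b - 2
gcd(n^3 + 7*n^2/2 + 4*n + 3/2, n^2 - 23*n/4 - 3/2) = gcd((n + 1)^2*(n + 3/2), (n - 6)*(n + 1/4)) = 1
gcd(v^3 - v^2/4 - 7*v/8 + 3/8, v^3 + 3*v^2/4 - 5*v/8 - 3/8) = v^2 + v/4 - 3/4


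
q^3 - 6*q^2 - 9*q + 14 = (q - 7)*(q - 1)*(q + 2)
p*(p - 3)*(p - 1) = p^3 - 4*p^2 + 3*p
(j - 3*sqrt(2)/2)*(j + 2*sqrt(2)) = j^2 + sqrt(2)*j/2 - 6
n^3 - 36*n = n*(n - 6)*(n + 6)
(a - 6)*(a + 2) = a^2 - 4*a - 12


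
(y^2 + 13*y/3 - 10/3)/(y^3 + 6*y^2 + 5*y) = (y - 2/3)/(y*(y + 1))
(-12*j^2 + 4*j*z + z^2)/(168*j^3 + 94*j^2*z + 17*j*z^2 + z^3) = (-2*j + z)/(28*j^2 + 11*j*z + z^2)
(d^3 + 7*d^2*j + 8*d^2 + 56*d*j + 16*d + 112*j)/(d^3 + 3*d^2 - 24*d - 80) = (d + 7*j)/(d - 5)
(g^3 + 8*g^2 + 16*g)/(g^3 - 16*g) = (g + 4)/(g - 4)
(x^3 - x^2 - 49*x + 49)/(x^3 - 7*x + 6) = (x^2 - 49)/(x^2 + x - 6)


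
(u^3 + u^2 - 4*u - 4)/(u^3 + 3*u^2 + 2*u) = (u - 2)/u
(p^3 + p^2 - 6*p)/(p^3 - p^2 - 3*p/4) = 4*(-p^2 - p + 6)/(-4*p^2 + 4*p + 3)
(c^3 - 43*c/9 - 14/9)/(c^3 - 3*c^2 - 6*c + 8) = (c^2 - 2*c - 7/9)/(c^2 - 5*c + 4)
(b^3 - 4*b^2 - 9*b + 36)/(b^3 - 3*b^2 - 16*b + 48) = (b + 3)/(b + 4)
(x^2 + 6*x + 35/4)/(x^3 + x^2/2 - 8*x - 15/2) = (x + 7/2)/(x^2 - 2*x - 3)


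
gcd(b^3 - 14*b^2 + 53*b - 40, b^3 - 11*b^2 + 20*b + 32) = b - 8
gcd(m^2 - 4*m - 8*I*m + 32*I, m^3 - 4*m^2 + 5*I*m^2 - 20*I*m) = m - 4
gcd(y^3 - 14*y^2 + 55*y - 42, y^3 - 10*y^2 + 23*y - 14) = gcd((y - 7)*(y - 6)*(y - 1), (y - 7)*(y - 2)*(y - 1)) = y^2 - 8*y + 7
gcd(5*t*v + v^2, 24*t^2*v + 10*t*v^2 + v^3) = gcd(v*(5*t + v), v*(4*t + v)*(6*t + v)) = v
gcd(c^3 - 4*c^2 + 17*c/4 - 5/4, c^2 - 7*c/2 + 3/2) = c - 1/2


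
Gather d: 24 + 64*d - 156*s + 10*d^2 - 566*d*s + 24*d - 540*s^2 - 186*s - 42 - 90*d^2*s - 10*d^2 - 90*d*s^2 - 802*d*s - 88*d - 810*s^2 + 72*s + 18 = -90*d^2*s + d*(-90*s^2 - 1368*s) - 1350*s^2 - 270*s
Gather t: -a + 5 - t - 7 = -a - t - 2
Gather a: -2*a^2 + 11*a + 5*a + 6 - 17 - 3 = -2*a^2 + 16*a - 14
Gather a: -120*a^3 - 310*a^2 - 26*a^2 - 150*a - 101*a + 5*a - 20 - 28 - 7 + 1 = -120*a^3 - 336*a^2 - 246*a - 54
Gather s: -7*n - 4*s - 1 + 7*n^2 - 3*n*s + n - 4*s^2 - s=7*n^2 - 6*n - 4*s^2 + s*(-3*n - 5) - 1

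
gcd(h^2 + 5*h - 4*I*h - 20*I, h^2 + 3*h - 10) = h + 5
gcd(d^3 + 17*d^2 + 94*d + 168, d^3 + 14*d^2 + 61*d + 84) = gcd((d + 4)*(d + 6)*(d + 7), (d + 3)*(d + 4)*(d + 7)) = d^2 + 11*d + 28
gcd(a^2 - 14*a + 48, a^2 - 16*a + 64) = a - 8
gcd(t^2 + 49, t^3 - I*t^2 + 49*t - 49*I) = t^2 + 49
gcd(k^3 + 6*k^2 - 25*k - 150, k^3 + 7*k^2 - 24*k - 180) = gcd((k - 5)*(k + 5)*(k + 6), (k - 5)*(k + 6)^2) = k^2 + k - 30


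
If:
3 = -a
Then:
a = -3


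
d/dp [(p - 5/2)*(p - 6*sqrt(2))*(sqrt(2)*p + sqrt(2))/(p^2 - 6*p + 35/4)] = 2*(2*sqrt(2)*p^2 - 14*sqrt(2)*p - 7*sqrt(2) + 108)/(4*p^2 - 28*p + 49)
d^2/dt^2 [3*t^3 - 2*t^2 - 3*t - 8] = 18*t - 4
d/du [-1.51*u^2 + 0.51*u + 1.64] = 0.51 - 3.02*u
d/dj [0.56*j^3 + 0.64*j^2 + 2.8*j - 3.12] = 1.68*j^2 + 1.28*j + 2.8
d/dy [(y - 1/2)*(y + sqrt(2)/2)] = 2*y - 1/2 + sqrt(2)/2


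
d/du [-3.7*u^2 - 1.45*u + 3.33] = -7.4*u - 1.45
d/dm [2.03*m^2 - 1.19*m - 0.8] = 4.06*m - 1.19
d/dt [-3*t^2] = -6*t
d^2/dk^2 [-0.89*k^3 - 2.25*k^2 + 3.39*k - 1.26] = -5.34*k - 4.5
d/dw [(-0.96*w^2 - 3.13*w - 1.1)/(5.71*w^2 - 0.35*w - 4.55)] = (18.2083*w^2 + 21.298*w + 13.8565)/(32.6041*w^4 - 3.997*w^3 - 51.8385*w^2 + 3.185*w + 20.7025)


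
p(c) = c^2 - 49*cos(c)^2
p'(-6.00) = 14.29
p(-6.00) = -9.17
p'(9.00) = -18.80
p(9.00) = 40.32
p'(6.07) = -8.12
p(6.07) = -9.96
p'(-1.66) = 5.38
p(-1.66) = 2.37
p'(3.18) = 10.12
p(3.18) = -38.82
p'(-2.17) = 41.30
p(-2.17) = -10.88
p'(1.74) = -12.79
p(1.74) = 1.64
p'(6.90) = 60.04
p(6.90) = 15.01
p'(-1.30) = -27.86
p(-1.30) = -1.82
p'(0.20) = 19.48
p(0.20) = -47.03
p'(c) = 2*c + 98*sin(c)*cos(c)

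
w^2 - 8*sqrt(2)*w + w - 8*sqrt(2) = (w + 1)*(w - 8*sqrt(2))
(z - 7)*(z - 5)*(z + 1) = z^3 - 11*z^2 + 23*z + 35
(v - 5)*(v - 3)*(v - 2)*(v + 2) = v^4 - 8*v^3 + 11*v^2 + 32*v - 60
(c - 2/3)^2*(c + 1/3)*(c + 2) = c^4 + c^3 - 2*c^2 + 4*c/27 + 8/27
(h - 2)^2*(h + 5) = h^3 + h^2 - 16*h + 20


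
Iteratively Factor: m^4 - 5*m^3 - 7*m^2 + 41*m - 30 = (m - 1)*(m^3 - 4*m^2 - 11*m + 30) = (m - 5)*(m - 1)*(m^2 + m - 6) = (m - 5)*(m - 2)*(m - 1)*(m + 3)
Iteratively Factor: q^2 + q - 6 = (q - 2)*(q + 3)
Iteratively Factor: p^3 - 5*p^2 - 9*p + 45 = (p - 3)*(p^2 - 2*p - 15) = (p - 5)*(p - 3)*(p + 3)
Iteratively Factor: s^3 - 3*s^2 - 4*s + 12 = (s - 3)*(s^2 - 4) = (s - 3)*(s + 2)*(s - 2)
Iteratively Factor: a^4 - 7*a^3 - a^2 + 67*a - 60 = (a + 3)*(a^3 - 10*a^2 + 29*a - 20) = (a - 1)*(a + 3)*(a^2 - 9*a + 20) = (a - 4)*(a - 1)*(a + 3)*(a - 5)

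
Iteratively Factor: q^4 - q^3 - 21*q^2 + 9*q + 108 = (q + 3)*(q^3 - 4*q^2 - 9*q + 36) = (q + 3)^2*(q^2 - 7*q + 12) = (q - 4)*(q + 3)^2*(q - 3)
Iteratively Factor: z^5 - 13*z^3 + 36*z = (z - 2)*(z^4 + 2*z^3 - 9*z^2 - 18*z) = (z - 2)*(z + 3)*(z^3 - z^2 - 6*z) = z*(z - 2)*(z + 3)*(z^2 - z - 6) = z*(z - 3)*(z - 2)*(z + 3)*(z + 2)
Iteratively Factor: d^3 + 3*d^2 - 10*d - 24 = (d + 2)*(d^2 + d - 12) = (d + 2)*(d + 4)*(d - 3)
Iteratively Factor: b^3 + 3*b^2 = (b)*(b^2 + 3*b) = b*(b + 3)*(b)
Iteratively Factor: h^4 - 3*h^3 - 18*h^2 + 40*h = (h + 4)*(h^3 - 7*h^2 + 10*h) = h*(h + 4)*(h^2 - 7*h + 10) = h*(h - 5)*(h + 4)*(h - 2)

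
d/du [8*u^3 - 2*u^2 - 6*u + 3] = 24*u^2 - 4*u - 6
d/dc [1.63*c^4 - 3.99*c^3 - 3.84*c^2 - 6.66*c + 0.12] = 6.52*c^3 - 11.97*c^2 - 7.68*c - 6.66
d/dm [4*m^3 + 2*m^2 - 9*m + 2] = 12*m^2 + 4*m - 9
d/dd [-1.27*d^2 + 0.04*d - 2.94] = 0.04 - 2.54*d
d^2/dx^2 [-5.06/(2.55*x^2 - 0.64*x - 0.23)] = (-65.8053*x^2 + 16.51584*x + 5.06*(5.1*x - 0.64)*(10.2*x - 1.28) + 5.93538)/(-2.55*x^2 + 0.64*x + 0.23)^3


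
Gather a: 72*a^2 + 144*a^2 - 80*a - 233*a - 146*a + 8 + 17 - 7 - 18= 216*a^2 - 459*a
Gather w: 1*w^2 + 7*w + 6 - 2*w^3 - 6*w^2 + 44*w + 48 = -2*w^3 - 5*w^2 + 51*w + 54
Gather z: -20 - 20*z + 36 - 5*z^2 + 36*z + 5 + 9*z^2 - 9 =4*z^2 + 16*z + 12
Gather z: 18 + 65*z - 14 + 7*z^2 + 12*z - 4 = 7*z^2 + 77*z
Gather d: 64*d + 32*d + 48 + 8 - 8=96*d + 48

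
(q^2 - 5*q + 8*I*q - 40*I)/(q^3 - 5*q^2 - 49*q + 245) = (q + 8*I)/(q^2 - 49)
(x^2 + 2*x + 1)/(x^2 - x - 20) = (x^2 + 2*x + 1)/(x^2 - x - 20)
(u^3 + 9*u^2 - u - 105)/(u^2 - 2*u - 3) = (u^2 + 12*u + 35)/(u + 1)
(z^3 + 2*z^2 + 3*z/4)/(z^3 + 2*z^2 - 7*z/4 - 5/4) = z*(2*z + 3)/(2*z^2 + 3*z - 5)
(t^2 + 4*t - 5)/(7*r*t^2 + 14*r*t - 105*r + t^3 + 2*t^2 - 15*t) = (t - 1)/(7*r*t - 21*r + t^2 - 3*t)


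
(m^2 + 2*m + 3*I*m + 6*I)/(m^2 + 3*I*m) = (m + 2)/m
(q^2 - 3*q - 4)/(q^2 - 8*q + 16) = (q + 1)/(q - 4)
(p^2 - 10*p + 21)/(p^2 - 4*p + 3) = (p - 7)/(p - 1)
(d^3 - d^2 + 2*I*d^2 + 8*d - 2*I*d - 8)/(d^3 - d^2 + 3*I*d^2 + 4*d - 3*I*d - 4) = (d - 2*I)/(d - I)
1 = 1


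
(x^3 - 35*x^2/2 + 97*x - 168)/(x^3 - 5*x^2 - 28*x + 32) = (x^2 - 19*x/2 + 21)/(x^2 + 3*x - 4)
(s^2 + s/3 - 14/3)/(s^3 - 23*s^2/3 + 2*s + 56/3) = (3*s + 7)/(3*s^2 - 17*s - 28)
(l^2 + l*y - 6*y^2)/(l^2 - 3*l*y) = (l^2 + l*y - 6*y^2)/(l*(l - 3*y))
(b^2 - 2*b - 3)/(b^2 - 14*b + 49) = (b^2 - 2*b - 3)/(b^2 - 14*b + 49)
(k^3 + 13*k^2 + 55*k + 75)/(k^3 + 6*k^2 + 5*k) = (k^2 + 8*k + 15)/(k*(k + 1))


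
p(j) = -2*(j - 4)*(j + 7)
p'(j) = -4*j - 6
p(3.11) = 18.00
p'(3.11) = -18.44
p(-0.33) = 57.76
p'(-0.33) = -4.68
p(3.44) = 11.69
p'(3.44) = -19.76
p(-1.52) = 60.50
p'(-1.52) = 0.08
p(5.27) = -31.17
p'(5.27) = -27.08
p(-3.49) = 52.58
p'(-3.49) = 7.96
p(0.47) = 52.74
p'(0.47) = -7.88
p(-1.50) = 60.50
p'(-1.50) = 0.00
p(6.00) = -52.00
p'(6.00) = -30.00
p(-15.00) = -304.00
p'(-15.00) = 54.00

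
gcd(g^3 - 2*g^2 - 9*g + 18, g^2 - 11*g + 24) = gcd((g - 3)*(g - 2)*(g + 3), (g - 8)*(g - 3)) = g - 3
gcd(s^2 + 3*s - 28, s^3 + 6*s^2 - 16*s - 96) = s - 4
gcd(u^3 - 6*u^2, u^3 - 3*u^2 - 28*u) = u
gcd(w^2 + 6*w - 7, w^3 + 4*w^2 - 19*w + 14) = w^2 + 6*w - 7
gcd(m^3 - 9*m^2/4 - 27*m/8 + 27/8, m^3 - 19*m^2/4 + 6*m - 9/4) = m^2 - 15*m/4 + 9/4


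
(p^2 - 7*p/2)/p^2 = (p - 7/2)/p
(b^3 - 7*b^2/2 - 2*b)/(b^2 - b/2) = (2*b^2 - 7*b - 4)/(2*b - 1)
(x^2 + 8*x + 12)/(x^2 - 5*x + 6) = (x^2 + 8*x + 12)/(x^2 - 5*x + 6)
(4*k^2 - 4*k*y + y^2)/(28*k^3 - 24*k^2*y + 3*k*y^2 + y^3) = 1/(7*k + y)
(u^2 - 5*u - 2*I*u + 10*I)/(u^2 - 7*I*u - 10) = (u - 5)/(u - 5*I)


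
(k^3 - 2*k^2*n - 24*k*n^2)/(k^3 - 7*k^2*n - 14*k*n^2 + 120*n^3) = k/(k - 5*n)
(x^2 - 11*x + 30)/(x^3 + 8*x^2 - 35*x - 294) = (x - 5)/(x^2 + 14*x + 49)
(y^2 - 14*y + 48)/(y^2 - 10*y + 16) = (y - 6)/(y - 2)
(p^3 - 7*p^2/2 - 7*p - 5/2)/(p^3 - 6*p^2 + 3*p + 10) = (p + 1/2)/(p - 2)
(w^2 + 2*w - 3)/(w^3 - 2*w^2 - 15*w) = (w - 1)/(w*(w - 5))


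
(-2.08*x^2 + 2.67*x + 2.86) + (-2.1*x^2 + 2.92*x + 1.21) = -4.18*x^2 + 5.59*x + 4.07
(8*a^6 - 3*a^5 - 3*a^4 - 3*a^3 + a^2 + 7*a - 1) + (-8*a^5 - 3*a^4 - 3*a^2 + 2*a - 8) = 8*a^6 - 11*a^5 - 6*a^4 - 3*a^3 - 2*a^2 + 9*a - 9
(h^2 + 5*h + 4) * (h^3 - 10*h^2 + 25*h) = h^5 - 5*h^4 - 21*h^3 + 85*h^2 + 100*h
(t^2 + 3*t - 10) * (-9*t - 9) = -9*t^3 - 36*t^2 + 63*t + 90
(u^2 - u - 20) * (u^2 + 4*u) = u^4 + 3*u^3 - 24*u^2 - 80*u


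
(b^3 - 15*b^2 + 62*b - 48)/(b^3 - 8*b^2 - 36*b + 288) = (b - 1)/(b + 6)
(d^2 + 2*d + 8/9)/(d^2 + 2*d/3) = (d + 4/3)/d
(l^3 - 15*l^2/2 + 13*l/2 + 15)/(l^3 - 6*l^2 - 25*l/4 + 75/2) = 2*(l + 1)/(2*l + 5)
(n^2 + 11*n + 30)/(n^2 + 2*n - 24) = (n + 5)/(n - 4)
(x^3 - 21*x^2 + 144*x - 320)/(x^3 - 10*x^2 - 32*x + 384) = (x - 5)/(x + 6)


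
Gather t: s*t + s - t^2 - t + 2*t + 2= s - t^2 + t*(s + 1) + 2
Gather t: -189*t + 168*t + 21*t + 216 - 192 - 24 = 0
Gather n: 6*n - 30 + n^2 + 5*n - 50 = n^2 + 11*n - 80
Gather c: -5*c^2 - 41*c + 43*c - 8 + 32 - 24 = -5*c^2 + 2*c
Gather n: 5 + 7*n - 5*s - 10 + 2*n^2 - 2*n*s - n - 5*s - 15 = 2*n^2 + n*(6 - 2*s) - 10*s - 20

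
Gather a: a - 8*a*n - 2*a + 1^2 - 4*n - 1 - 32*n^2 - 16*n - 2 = a*(-8*n - 1) - 32*n^2 - 20*n - 2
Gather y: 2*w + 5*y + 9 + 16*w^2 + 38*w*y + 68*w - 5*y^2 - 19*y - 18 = 16*w^2 + 70*w - 5*y^2 + y*(38*w - 14) - 9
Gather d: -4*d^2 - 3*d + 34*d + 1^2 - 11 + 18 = -4*d^2 + 31*d + 8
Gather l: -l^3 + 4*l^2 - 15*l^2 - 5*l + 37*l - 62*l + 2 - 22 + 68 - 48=-l^3 - 11*l^2 - 30*l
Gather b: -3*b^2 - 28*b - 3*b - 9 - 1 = -3*b^2 - 31*b - 10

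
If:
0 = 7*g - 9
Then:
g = 9/7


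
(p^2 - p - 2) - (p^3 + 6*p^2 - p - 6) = -p^3 - 5*p^2 + 4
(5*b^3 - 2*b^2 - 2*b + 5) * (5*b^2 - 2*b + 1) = 25*b^5 - 20*b^4 - b^3 + 27*b^2 - 12*b + 5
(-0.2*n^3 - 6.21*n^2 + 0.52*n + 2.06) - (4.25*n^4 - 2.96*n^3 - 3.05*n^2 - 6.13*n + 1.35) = -4.25*n^4 + 2.76*n^3 - 3.16*n^2 + 6.65*n + 0.71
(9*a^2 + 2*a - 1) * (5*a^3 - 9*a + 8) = 45*a^5 + 10*a^4 - 86*a^3 + 54*a^2 + 25*a - 8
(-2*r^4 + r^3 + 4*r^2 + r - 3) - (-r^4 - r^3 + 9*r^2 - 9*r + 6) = -r^4 + 2*r^3 - 5*r^2 + 10*r - 9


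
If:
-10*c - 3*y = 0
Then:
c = -3*y/10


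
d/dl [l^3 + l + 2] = 3*l^2 + 1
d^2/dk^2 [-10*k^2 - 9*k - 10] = -20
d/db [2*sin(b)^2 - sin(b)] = (4*sin(b) - 1)*cos(b)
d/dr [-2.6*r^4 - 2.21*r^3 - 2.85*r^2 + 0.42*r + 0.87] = -10.4*r^3 - 6.63*r^2 - 5.7*r + 0.42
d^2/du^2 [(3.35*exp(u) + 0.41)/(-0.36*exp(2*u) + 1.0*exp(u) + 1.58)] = (-0.43416*exp(4*u) - 1.418544*exp(3*u) - 10.99008*exp(2*u) + 3.950168*exp(u) - 7.71514)*exp(u)/(0.046656*exp(6*u) - 0.3888*exp(5*u) + 0.465696*exp(4*u) + 2.4128*exp(3*u) - 2.043888*exp(2*u) - 7.4892*exp(u) - 3.944312)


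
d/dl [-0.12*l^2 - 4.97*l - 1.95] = -0.24*l - 4.97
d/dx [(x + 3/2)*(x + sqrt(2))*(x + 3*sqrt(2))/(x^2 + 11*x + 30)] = (x^4 + 22*x^3 + 38*sqrt(2)*x^2 + 201*x^2/2 + 72*x + 240*sqrt(2)*x + 81 + 180*sqrt(2))/(x^4 + 22*x^3 + 181*x^2 + 660*x + 900)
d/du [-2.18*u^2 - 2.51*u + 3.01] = -4.36*u - 2.51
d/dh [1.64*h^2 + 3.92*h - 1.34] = 3.28*h + 3.92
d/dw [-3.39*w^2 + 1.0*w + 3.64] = 1.0 - 6.78*w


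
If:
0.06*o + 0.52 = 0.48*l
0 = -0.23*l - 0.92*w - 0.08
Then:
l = -4.0*w - 0.347826086956522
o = -32.0*w - 11.4492753623188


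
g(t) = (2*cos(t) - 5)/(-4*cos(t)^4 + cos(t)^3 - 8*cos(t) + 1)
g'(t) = (2*cos(t) - 5)*(-16*sin(t)*cos(t)^3 + 3*sin(t)*cos(t)^2 - 8*sin(t))/(-4*cos(t)^4 + cos(t)^3 - 8*cos(t) + 1)^2 - 2*sin(t)/(-4*cos(t)^4 + cos(t)^3 - 8*cos(t) + 1) = (-6*(1 - cos(2*t))^2 + 63*cos(t) - 63*cos(2*t)/2 + 21*cos(3*t) + 61/2)*sin(t)/(4*cos(t)^4 - cos(t)^3 + 8*cos(t) - 1)^2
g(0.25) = 0.33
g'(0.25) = 0.22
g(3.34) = -1.66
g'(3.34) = 0.87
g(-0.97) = 1.03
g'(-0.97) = -2.69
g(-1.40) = 13.01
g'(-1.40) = -291.60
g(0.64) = 0.52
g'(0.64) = 0.86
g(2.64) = -1.36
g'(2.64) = -0.86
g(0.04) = 0.30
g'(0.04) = 0.03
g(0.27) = 0.33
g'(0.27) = 0.24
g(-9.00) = -1.43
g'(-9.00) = 0.99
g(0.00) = 0.30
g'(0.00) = 0.00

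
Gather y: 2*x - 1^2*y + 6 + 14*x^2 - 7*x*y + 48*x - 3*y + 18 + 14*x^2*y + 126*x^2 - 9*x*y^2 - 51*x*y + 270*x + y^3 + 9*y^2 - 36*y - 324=140*x^2 + 320*x + y^3 + y^2*(9 - 9*x) + y*(14*x^2 - 58*x - 40) - 300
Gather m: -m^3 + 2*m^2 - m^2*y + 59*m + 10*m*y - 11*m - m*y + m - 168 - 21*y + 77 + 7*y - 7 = -m^3 + m^2*(2 - y) + m*(9*y + 49) - 14*y - 98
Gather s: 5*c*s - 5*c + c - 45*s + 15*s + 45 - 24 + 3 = -4*c + s*(5*c - 30) + 24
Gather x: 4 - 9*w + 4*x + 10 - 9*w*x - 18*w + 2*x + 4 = -27*w + x*(6 - 9*w) + 18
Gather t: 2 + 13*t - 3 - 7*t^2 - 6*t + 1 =-7*t^2 + 7*t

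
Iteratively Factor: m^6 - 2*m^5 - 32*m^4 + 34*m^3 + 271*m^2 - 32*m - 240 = (m + 4)*(m^5 - 6*m^4 - 8*m^3 + 66*m^2 + 7*m - 60) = (m + 3)*(m + 4)*(m^4 - 9*m^3 + 19*m^2 + 9*m - 20) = (m + 1)*(m + 3)*(m + 4)*(m^3 - 10*m^2 + 29*m - 20) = (m - 4)*(m + 1)*(m + 3)*(m + 4)*(m^2 - 6*m + 5) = (m - 4)*(m - 1)*(m + 1)*(m + 3)*(m + 4)*(m - 5)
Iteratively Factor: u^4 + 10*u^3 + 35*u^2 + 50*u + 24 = (u + 4)*(u^3 + 6*u^2 + 11*u + 6) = (u + 1)*(u + 4)*(u^2 + 5*u + 6) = (u + 1)*(u + 2)*(u + 4)*(u + 3)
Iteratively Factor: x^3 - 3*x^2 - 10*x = (x + 2)*(x^2 - 5*x) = x*(x + 2)*(x - 5)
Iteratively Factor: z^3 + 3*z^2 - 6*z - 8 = (z + 1)*(z^2 + 2*z - 8) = (z - 2)*(z + 1)*(z + 4)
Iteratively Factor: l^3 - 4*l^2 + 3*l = (l - 3)*(l^2 - l) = (l - 3)*(l - 1)*(l)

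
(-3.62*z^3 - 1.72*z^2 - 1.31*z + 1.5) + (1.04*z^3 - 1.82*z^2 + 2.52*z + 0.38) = -2.58*z^3 - 3.54*z^2 + 1.21*z + 1.88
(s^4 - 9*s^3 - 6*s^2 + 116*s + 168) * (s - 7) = s^5 - 16*s^4 + 57*s^3 + 158*s^2 - 644*s - 1176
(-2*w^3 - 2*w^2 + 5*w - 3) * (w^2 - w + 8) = -2*w^5 - 9*w^3 - 24*w^2 + 43*w - 24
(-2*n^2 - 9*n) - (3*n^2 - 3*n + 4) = -5*n^2 - 6*n - 4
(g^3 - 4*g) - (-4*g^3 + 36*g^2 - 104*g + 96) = 5*g^3 - 36*g^2 + 100*g - 96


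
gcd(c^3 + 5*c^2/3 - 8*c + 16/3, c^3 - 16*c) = c + 4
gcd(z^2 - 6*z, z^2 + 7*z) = z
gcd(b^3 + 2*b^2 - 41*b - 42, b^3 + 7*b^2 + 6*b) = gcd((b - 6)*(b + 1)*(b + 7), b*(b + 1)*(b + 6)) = b + 1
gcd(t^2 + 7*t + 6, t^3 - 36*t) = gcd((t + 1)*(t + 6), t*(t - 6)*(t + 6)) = t + 6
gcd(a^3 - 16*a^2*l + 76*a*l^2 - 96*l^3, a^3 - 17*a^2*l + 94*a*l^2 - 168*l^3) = a - 6*l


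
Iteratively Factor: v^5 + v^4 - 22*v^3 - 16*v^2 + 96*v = (v + 4)*(v^4 - 3*v^3 - 10*v^2 + 24*v) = (v - 4)*(v + 4)*(v^3 + v^2 - 6*v) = (v - 4)*(v - 2)*(v + 4)*(v^2 + 3*v) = v*(v - 4)*(v - 2)*(v + 4)*(v + 3)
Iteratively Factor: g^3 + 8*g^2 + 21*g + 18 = (g + 3)*(g^2 + 5*g + 6) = (g + 2)*(g + 3)*(g + 3)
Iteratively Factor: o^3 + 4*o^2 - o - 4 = (o - 1)*(o^2 + 5*o + 4) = (o - 1)*(o + 1)*(o + 4)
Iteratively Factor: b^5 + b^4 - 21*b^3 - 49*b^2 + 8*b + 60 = (b + 2)*(b^4 - b^3 - 19*b^2 - 11*b + 30) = (b + 2)^2*(b^3 - 3*b^2 - 13*b + 15) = (b - 1)*(b + 2)^2*(b^2 - 2*b - 15) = (b - 5)*(b - 1)*(b + 2)^2*(b + 3)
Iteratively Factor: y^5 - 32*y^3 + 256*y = (y + 4)*(y^4 - 4*y^3 - 16*y^2 + 64*y) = (y - 4)*(y + 4)*(y^3 - 16*y) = (y - 4)^2*(y + 4)*(y^2 + 4*y) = (y - 4)^2*(y + 4)^2*(y)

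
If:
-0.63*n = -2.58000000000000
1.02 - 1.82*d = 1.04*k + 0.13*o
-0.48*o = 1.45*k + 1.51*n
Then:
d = 0.117733990147783*o + 2.99740883090637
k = -0.331034482758621*o - 4.26469622331691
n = 4.10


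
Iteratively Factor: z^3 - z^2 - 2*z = (z)*(z^2 - z - 2) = z*(z + 1)*(z - 2)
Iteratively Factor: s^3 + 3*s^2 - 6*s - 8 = (s + 1)*(s^2 + 2*s - 8) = (s - 2)*(s + 1)*(s + 4)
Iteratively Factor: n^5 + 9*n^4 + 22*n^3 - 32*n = (n - 1)*(n^4 + 10*n^3 + 32*n^2 + 32*n) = (n - 1)*(n + 2)*(n^3 + 8*n^2 + 16*n) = (n - 1)*(n + 2)*(n + 4)*(n^2 + 4*n) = n*(n - 1)*(n + 2)*(n + 4)*(n + 4)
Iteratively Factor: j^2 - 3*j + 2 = (j - 2)*(j - 1)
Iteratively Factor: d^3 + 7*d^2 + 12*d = (d + 4)*(d^2 + 3*d) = (d + 3)*(d + 4)*(d)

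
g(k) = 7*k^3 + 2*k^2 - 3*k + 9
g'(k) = 21*k^2 + 4*k - 3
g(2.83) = 175.18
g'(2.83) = 176.51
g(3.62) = 356.41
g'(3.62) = 286.67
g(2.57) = 133.32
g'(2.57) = 145.98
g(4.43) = 643.53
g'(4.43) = 426.84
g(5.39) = 1147.07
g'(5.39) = 628.65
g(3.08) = 223.26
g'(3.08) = 208.53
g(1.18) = 19.75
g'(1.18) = 30.96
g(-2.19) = -48.36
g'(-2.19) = 88.96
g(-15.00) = -23121.00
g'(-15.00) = 4662.00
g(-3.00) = -153.00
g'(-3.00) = 174.00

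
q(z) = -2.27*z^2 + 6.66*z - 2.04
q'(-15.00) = 74.76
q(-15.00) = -612.69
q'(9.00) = -34.20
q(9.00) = -125.97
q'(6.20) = -21.49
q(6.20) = -48.01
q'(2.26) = -3.60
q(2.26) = 1.42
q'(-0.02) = 6.75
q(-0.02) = -2.17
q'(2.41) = -4.28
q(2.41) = 0.83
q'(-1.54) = 13.65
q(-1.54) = -17.68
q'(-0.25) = 7.80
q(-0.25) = -3.85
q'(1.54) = -0.33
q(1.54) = 2.83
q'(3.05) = -7.19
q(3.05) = -2.84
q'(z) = 6.66 - 4.54*z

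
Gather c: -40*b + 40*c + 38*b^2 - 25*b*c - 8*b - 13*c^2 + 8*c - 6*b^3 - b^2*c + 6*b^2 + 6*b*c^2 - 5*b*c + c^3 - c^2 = -6*b^3 + 44*b^2 - 48*b + c^3 + c^2*(6*b - 14) + c*(-b^2 - 30*b + 48)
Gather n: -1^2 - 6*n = -6*n - 1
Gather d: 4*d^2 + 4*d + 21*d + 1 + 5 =4*d^2 + 25*d + 6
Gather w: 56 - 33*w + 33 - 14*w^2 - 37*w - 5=-14*w^2 - 70*w + 84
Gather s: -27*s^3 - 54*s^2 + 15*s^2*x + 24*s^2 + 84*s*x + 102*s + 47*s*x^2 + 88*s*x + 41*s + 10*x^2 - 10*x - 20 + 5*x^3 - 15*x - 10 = -27*s^3 + s^2*(15*x - 30) + s*(47*x^2 + 172*x + 143) + 5*x^3 + 10*x^2 - 25*x - 30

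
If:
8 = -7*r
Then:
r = -8/7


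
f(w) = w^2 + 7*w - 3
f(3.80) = 38.04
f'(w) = 2*w + 7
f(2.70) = 23.19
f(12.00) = 225.00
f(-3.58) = -15.24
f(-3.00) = -15.00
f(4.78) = 53.31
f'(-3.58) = -0.16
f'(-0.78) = 5.44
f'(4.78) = 16.56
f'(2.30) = 11.60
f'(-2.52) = 1.96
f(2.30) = 18.39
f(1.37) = 8.47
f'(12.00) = 31.00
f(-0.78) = -7.85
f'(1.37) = 9.74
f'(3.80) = 14.60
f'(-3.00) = 1.00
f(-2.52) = -14.29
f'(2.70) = 12.40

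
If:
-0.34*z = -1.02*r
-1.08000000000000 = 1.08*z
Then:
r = -0.33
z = -1.00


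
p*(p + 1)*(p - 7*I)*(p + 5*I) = p^4 + p^3 - 2*I*p^3 + 35*p^2 - 2*I*p^2 + 35*p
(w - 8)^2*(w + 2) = w^3 - 14*w^2 + 32*w + 128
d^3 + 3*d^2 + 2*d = d*(d + 1)*(d + 2)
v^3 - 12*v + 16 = (v - 2)^2*(v + 4)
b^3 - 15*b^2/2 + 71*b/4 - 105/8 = (b - 7/2)*(b - 5/2)*(b - 3/2)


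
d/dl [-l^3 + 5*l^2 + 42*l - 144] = -3*l^2 + 10*l + 42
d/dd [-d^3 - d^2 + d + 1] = -3*d^2 - 2*d + 1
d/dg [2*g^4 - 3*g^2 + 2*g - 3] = 8*g^3 - 6*g + 2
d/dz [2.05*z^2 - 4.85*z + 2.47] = 4.1*z - 4.85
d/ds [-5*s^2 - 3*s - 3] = -10*s - 3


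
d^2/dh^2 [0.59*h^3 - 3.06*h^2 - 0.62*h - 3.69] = 3.54*h - 6.12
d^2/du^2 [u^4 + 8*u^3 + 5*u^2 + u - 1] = 12*u^2 + 48*u + 10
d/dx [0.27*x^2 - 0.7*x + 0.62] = 0.54*x - 0.7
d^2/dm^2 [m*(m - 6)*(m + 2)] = 6*m - 8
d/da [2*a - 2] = 2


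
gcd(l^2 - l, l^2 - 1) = l - 1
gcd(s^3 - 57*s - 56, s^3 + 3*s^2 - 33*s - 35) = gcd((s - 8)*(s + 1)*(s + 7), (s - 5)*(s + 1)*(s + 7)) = s^2 + 8*s + 7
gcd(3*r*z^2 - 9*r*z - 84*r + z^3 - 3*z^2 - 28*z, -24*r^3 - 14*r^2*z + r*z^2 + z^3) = 3*r + z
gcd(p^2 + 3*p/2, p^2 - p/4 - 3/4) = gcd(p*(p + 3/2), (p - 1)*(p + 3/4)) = 1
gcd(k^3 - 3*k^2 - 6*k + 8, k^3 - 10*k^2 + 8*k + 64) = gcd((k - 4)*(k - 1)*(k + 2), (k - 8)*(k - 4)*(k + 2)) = k^2 - 2*k - 8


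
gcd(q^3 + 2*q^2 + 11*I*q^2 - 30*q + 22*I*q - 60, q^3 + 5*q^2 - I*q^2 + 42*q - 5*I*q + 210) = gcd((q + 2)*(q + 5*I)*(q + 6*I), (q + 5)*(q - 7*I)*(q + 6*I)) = q + 6*I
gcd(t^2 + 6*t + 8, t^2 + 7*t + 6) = 1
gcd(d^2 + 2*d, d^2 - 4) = d + 2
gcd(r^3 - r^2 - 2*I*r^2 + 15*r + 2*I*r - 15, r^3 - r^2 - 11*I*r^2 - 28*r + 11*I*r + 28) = r - 1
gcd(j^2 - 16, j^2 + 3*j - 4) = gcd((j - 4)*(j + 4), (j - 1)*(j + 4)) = j + 4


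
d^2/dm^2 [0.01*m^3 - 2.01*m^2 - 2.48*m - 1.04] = 0.06*m - 4.02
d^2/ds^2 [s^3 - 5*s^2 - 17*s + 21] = 6*s - 10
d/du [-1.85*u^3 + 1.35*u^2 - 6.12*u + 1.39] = -5.55*u^2 + 2.7*u - 6.12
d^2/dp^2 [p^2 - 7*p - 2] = 2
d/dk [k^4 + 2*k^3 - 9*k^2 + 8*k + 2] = 4*k^3 + 6*k^2 - 18*k + 8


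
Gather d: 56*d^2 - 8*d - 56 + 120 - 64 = 56*d^2 - 8*d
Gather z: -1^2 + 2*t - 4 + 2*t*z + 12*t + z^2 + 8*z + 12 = 14*t + z^2 + z*(2*t + 8) + 7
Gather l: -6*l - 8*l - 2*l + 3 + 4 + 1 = 8 - 16*l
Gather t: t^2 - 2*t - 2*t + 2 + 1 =t^2 - 4*t + 3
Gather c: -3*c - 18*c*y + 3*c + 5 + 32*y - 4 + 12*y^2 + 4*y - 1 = -18*c*y + 12*y^2 + 36*y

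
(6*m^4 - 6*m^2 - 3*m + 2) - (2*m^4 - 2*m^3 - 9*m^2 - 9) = 4*m^4 + 2*m^3 + 3*m^2 - 3*m + 11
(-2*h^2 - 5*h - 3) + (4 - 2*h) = -2*h^2 - 7*h + 1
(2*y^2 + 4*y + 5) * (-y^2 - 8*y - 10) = -2*y^4 - 20*y^3 - 57*y^2 - 80*y - 50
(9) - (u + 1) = 8 - u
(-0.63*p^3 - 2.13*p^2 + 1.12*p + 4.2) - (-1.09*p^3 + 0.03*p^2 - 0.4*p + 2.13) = 0.46*p^3 - 2.16*p^2 + 1.52*p + 2.07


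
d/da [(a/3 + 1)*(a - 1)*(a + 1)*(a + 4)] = 4*a^3/3 + 7*a^2 + 22*a/3 - 7/3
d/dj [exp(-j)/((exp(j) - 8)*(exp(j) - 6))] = (-3*exp(2*j) + 28*exp(j) - 48)*exp(-j)/(exp(4*j) - 28*exp(3*j) + 292*exp(2*j) - 1344*exp(j) + 2304)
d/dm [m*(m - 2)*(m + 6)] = 3*m^2 + 8*m - 12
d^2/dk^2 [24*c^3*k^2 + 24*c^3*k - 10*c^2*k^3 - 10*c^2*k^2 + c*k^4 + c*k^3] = 2*c*(24*c^2 - 30*c*k - 10*c + 6*k^2 + 3*k)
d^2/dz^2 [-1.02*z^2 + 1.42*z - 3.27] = -2.04000000000000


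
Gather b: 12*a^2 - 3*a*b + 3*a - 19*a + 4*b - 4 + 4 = 12*a^2 - 16*a + b*(4 - 3*a)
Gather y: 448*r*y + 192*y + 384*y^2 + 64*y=384*y^2 + y*(448*r + 256)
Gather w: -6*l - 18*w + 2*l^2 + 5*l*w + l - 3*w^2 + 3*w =2*l^2 - 5*l - 3*w^2 + w*(5*l - 15)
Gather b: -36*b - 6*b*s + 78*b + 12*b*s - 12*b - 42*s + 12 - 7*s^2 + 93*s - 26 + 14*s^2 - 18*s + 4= b*(6*s + 30) + 7*s^2 + 33*s - 10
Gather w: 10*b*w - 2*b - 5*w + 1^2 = -2*b + w*(10*b - 5) + 1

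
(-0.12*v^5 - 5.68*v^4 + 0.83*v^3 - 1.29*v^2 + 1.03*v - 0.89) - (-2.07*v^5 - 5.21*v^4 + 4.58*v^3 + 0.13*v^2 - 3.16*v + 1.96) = 1.95*v^5 - 0.47*v^4 - 3.75*v^3 - 1.42*v^2 + 4.19*v - 2.85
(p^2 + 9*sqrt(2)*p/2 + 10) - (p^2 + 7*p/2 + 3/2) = -7*p/2 + 9*sqrt(2)*p/2 + 17/2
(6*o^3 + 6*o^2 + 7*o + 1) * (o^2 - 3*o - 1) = 6*o^5 - 12*o^4 - 17*o^3 - 26*o^2 - 10*o - 1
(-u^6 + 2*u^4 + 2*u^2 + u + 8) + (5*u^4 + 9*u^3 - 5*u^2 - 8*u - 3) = -u^6 + 7*u^4 + 9*u^3 - 3*u^2 - 7*u + 5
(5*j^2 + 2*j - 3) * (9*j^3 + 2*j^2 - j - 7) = 45*j^5 + 28*j^4 - 28*j^3 - 43*j^2 - 11*j + 21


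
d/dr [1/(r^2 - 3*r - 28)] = (3 - 2*r)/(-r^2 + 3*r + 28)^2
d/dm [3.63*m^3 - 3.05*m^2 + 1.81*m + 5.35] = 10.89*m^2 - 6.1*m + 1.81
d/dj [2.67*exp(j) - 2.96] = 2.67*exp(j)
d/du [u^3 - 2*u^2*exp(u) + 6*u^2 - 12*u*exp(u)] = -2*u^2*exp(u) + 3*u^2 - 16*u*exp(u) + 12*u - 12*exp(u)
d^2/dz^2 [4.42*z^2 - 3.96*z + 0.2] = 8.84000000000000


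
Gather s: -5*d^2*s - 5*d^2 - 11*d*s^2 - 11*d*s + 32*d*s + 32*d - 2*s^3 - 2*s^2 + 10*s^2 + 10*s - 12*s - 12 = -5*d^2 + 32*d - 2*s^3 + s^2*(8 - 11*d) + s*(-5*d^2 + 21*d - 2) - 12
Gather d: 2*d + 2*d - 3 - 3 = 4*d - 6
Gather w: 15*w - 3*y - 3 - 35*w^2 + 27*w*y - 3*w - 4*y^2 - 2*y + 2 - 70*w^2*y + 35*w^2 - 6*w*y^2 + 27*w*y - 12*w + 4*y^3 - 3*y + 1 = -70*w^2*y + w*(-6*y^2 + 54*y) + 4*y^3 - 4*y^2 - 8*y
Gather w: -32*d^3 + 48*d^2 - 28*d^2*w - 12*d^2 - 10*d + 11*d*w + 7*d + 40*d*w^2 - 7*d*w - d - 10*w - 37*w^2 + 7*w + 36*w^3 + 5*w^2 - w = -32*d^3 + 36*d^2 - 4*d + 36*w^3 + w^2*(40*d - 32) + w*(-28*d^2 + 4*d - 4)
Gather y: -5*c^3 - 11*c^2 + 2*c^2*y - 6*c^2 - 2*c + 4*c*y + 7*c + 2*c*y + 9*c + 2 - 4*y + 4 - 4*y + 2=-5*c^3 - 17*c^2 + 14*c + y*(2*c^2 + 6*c - 8) + 8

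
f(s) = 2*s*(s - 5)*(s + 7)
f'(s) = 2*s*(s - 5) + 2*s*(s + 7) + 2*(s - 5)*(s + 7) = 6*s^2 + 8*s - 70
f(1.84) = -102.80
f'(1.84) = -34.97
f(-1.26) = 90.55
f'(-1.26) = -70.55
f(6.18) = 192.23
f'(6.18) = 208.59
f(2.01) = -108.30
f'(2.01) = -29.68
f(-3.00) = 192.00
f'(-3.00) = -40.00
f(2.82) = -120.74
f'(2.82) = 0.27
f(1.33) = -81.32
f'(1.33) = -48.75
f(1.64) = -95.22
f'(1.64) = -40.74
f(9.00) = 1152.00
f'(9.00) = 488.00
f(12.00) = 3192.00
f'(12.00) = 890.00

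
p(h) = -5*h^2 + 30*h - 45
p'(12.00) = -90.00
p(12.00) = -405.00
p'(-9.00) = 120.00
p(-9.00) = -720.00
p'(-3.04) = 60.40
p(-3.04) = -182.41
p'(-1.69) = 46.90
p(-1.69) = -109.98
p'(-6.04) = 90.40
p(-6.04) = -408.61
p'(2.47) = 5.30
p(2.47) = -1.40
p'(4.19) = -11.90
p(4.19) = -7.08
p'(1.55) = 14.50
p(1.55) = -10.51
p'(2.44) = 5.60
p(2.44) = -1.57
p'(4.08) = -10.80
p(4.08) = -5.83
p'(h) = 30 - 10*h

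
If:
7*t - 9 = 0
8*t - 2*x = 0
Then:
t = 9/7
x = 36/7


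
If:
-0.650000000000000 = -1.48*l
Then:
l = 0.44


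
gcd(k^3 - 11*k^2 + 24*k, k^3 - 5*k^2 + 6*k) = k^2 - 3*k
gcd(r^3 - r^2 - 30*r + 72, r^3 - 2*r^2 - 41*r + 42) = r + 6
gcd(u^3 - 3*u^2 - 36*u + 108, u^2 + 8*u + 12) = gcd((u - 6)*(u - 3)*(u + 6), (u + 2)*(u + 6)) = u + 6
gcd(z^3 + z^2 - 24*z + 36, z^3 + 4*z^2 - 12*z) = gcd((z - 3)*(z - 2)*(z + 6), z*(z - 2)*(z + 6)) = z^2 + 4*z - 12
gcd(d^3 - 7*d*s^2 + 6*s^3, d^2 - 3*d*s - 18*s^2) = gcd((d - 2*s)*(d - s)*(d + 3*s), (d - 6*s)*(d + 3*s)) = d + 3*s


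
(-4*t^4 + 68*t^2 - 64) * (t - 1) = -4*t^5 + 4*t^4 + 68*t^3 - 68*t^2 - 64*t + 64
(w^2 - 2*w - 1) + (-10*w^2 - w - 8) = -9*w^2 - 3*w - 9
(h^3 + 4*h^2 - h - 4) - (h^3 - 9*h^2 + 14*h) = 13*h^2 - 15*h - 4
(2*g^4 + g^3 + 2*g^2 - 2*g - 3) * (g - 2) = 2*g^5 - 3*g^4 - 6*g^2 + g + 6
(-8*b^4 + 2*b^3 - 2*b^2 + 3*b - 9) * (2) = -16*b^4 + 4*b^3 - 4*b^2 + 6*b - 18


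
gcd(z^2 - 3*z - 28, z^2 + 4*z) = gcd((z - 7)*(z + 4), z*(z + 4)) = z + 4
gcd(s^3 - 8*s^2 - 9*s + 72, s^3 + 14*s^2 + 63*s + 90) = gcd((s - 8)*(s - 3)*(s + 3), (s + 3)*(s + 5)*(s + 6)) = s + 3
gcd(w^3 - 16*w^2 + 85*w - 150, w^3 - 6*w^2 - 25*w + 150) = w^2 - 11*w + 30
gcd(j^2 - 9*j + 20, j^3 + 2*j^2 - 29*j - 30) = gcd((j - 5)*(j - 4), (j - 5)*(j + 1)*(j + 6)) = j - 5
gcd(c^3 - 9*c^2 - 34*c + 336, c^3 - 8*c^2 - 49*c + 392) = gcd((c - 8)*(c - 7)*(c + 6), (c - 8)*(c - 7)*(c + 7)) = c^2 - 15*c + 56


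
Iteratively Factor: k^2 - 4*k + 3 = (k - 3)*(k - 1)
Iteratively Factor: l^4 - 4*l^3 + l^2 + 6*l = (l + 1)*(l^3 - 5*l^2 + 6*l) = l*(l + 1)*(l^2 - 5*l + 6) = l*(l - 2)*(l + 1)*(l - 3)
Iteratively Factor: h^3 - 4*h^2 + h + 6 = (h - 2)*(h^2 - 2*h - 3) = (h - 3)*(h - 2)*(h + 1)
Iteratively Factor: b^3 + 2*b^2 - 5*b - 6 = (b + 1)*(b^2 + b - 6) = (b + 1)*(b + 3)*(b - 2)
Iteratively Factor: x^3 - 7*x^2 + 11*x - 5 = (x - 5)*(x^2 - 2*x + 1) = (x - 5)*(x - 1)*(x - 1)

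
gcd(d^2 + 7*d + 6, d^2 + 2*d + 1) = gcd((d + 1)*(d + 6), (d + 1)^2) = d + 1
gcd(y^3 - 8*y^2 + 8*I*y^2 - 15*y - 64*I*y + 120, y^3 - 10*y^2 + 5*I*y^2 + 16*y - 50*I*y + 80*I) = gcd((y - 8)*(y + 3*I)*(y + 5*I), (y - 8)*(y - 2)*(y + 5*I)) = y^2 + y*(-8 + 5*I) - 40*I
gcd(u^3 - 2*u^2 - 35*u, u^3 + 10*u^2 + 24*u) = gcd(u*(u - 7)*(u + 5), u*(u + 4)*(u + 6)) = u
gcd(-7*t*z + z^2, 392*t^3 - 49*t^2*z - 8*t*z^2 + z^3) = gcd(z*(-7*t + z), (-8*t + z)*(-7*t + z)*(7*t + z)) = -7*t + z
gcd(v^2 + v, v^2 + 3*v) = v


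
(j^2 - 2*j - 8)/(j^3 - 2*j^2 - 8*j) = 1/j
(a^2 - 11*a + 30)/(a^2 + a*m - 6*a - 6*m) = (a - 5)/(a + m)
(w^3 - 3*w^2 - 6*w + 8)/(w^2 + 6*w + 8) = (w^2 - 5*w + 4)/(w + 4)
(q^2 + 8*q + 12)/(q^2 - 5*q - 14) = (q + 6)/(q - 7)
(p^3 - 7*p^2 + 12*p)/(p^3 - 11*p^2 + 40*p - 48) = p/(p - 4)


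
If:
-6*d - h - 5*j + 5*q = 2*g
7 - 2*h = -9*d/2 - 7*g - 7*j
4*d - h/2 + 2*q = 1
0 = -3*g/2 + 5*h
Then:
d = 142/809 - 494*q/809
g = -7160*q/2427 - 4820/2427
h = -716*q/809 - 482/809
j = 7499*q/2427 + 1706/2427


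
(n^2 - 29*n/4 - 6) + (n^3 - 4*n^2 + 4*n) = n^3 - 3*n^2 - 13*n/4 - 6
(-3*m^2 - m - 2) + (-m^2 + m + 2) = -4*m^2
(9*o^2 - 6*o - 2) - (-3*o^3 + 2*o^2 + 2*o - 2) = 3*o^3 + 7*o^2 - 8*o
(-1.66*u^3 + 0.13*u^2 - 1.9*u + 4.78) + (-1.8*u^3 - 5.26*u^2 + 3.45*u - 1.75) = -3.46*u^3 - 5.13*u^2 + 1.55*u + 3.03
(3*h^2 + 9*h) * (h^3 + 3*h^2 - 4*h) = 3*h^5 + 18*h^4 + 15*h^3 - 36*h^2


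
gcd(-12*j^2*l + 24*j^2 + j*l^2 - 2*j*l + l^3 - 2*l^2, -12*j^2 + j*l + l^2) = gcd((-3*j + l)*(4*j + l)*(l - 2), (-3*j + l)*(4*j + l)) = 12*j^2 - j*l - l^2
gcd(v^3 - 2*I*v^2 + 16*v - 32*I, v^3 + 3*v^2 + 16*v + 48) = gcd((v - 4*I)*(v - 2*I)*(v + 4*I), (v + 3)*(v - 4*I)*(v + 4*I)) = v^2 + 16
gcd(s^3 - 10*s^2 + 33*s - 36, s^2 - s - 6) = s - 3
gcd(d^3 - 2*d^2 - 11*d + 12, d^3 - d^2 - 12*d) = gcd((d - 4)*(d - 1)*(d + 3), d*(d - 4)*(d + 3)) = d^2 - d - 12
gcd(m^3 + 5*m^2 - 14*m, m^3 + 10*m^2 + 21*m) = m^2 + 7*m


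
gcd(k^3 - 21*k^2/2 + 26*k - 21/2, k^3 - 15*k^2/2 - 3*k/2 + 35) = k - 7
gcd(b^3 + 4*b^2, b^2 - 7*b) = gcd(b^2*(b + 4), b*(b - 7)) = b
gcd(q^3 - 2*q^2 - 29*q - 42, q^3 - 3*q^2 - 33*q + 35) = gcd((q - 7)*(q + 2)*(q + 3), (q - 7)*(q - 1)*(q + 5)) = q - 7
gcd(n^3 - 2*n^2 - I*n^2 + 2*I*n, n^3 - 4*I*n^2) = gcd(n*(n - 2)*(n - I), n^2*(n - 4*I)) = n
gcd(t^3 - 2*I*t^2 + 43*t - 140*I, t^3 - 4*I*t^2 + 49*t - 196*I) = t^2 + 3*I*t + 28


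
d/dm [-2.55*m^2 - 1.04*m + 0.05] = -5.1*m - 1.04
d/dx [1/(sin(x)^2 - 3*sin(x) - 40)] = (3 - 2*sin(x))*cos(x)/((sin(x) - 8)^2*(sin(x) + 5)^2)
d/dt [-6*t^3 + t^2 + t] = -18*t^2 + 2*t + 1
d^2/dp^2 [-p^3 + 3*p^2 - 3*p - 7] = 6 - 6*p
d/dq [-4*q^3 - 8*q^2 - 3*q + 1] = -12*q^2 - 16*q - 3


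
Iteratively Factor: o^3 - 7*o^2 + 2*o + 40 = (o - 5)*(o^2 - 2*o - 8) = (o - 5)*(o + 2)*(o - 4)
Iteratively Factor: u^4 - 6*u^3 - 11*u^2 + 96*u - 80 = (u - 4)*(u^3 - 2*u^2 - 19*u + 20) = (u - 4)*(u + 4)*(u^2 - 6*u + 5) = (u - 5)*(u - 4)*(u + 4)*(u - 1)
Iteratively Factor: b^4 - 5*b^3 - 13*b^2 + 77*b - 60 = (b + 4)*(b^3 - 9*b^2 + 23*b - 15) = (b - 1)*(b + 4)*(b^2 - 8*b + 15) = (b - 3)*(b - 1)*(b + 4)*(b - 5)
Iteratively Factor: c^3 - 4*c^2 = (c - 4)*(c^2) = c*(c - 4)*(c)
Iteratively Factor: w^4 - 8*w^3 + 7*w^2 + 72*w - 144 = (w - 4)*(w^3 - 4*w^2 - 9*w + 36) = (w - 4)^2*(w^2 - 9) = (w - 4)^2*(w - 3)*(w + 3)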